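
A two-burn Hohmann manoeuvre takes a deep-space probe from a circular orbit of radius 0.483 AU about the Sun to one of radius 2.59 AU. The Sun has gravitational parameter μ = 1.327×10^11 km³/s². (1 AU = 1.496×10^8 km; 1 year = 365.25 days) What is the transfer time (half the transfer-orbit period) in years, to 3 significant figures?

t = 0.952 years

In km: r₁ = 0.483 × 1.496×10^8 = 7.22568×10^7 km; r₂ = 2.59 × 1.496×10^8 = 3.87464×10^8 km.
The Hohmann ellipse has a_t = (r₁ + r₂)/2 = 2.298604×10^8 km.
Half the transfer-orbit period gives t = π√(a_t³/μ) = 3.005×10^7 s.
Converting: 3.005×10^7 s ÷ 3.15576×10^7 s/year (365.25 × 86400) = 0.952 years.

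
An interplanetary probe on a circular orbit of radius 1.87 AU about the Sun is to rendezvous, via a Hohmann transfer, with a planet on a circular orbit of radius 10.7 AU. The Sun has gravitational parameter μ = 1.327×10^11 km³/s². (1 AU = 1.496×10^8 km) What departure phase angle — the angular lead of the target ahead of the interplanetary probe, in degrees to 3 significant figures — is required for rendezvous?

In km: r₁ = 1.87 × 1.496×10^8 = 2.79752×10^8 km; r₂ = 10.7 × 1.496×10^8 = 1.60072×10^9 km.
Transfer-ellipse semi-major axis a_t = (r₁ + r₂)/2 = (2.79752×10^8 + 1.60072×10^9)/2 = 9.40236×10^8 km.
The half-period of the transfer ellipse is t = π√(a_t³/μ) = 2.4864×10^8 s.
The target's mean motion on its circular orbit is ω₂ = √(μ/r₂³) = 5.6880×10^-9 rad/s.
Angle swept by the target during transfer: ω₂·t = 1.4143 rad = 81.03°.
Arrival is 180° from departure on the ellipse, so φ = 180° − 81.03° = 99.0°.

φ = 99.0°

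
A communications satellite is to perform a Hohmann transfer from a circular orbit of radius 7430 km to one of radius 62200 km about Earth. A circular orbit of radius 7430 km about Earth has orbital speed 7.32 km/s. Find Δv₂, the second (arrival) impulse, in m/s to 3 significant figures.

Δv₂ = 1360 m/s

From the circular-orbit relation v² = μ/r at r = 7430 km: μ = v²r = (7.32)² × 7430 = 3.98117×10^5 km³/s².
Transfer-ellipse semi-major axis a_t = (r₁ + r₂)/2 = (7430 + 62200)/2 = 34815 km.
Circular speed at r = 62200 km: v_c = √(μ/r) = 2.530 km/s.
Vis-viva on the transfer ellipse at r = 62200 km gives v_t = √[μ(2/r − 1/a_t)] = 1.169 km/s.
Δv₂ = |v_t − v_c| = |1.169 − 2.530| = 1.361 km/s.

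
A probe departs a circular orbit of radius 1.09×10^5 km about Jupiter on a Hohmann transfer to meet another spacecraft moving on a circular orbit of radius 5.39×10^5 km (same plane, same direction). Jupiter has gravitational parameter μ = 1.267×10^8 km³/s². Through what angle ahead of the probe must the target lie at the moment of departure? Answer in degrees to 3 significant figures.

The Hohmann ellipse has a_t = (r₁ + r₂)/2 = 3.240×10^5 km.
Transfer time t = π√(a_t³/μ) = 51473 s.
Target angular speed ω₂ = √(μ/r₂³) = 2.8445×10^-5 rad/s.
Angle swept by the target during transfer: ω₂·t = 1.4641 rad = 83.89°.
Arrival is 180° from departure on the ellipse, so φ = 180° − 83.89° = 96.1°.

φ = 96.1°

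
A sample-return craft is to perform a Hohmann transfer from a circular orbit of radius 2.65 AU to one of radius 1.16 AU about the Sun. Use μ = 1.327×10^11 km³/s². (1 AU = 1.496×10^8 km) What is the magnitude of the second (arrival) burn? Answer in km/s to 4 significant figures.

In km: r₁ = 2.65 × 1.496×10^8 = 3.9644×10^8 km; r₂ = 1.16 × 1.496×10^8 = 1.73536×10^8 km.
Transfer-ellipse semi-major axis a_t = (r₁ + r₂)/2 = (3.9644×10^8 + 1.73536×10^8)/2 = 2.84988×10^8 km.
On the circular orbit at r = 1.73536×10^8 km, v_c = √(μ/r) = 27.653 km/s.
Transfer-orbit speed at the same r (vis-viva, a = a_t): v_t = √[μ(2/r − 1/a_t)] = 32.615 km/s.
Δv₂ = |v_t − v_c| = |32.615 − 27.653| = 4.962 km/s.

Δv₂ = 4.962 km/s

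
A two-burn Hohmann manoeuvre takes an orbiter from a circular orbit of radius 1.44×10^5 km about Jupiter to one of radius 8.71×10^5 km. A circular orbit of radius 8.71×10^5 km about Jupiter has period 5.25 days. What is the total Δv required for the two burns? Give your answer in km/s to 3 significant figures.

Δv = 14.8 km/s

From Kepler's third law T² = 4π²r³/μ at r = 8.71×10^5 km, T = 5.25 days = 5.25 × 86400 s = 4.536×10^5 s: μ = 4π²r³/T² = 1.26785×10^8 km³/s².
The Hohmann ellipse has a_t = (r₁ + r₂)/2 = 5.075×10^5 km.
At r₁ the circular-orbit speed is v₁ = √(μ/r₁) = 29.67 km/s.
Transfer-orbit speed at r₁ (v² = μ(2/r − 1/a)): v_p = √[μ(2/r₁ − 1/a_t)] = 38.87 km/s.
First burn Δv₁ = |v_p − v₁| = 9.200 km/s.
At r₂, v₂ = √(μ/r₂) = 12.065 km/s.
Transfer-orbit speed at r₂: v_a = √[μ(2/r₂ − 1/a_t)] = 6.4267 km/s.
Second burn Δv₂ = |v₂ − v_a| = 5.638 km/s.
Δv = Δv₁ + Δv₂ = 9.200 + 5.638 = 14.84 km/s.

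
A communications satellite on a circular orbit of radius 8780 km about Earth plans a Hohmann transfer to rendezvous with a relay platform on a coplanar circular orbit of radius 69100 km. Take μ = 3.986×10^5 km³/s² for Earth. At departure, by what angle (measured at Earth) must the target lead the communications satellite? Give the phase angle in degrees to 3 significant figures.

φ = 104°

The Hohmann ellipse has a_t = (r₁ + r₂)/2 = 38940 km.
Transfer time t = π√(a_t³/μ) = 38240 s.
Target angular speed ω₂ = √(μ/r₂³) = 3.476×10^-5 rad/s.
Angle swept by the target during transfer: ω₂·t = 1.329 rad = 76.15°.
The communications satellite traverses 180° on the transfer ellipse, so the target must lead by 180° − 76.15° = 104°.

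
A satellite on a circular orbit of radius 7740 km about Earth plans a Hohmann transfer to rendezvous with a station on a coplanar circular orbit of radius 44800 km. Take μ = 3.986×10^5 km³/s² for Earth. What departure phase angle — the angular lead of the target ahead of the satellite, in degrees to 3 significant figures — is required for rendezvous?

Semi-major axis of the transfer orbit: a_t = (7740 + 44800)/2 = 26270 km.
The half-period of the transfer ellipse is t = π√(a_t³/μ) = 21187.1 s.
The target's mean motion on its circular orbit is ω₂ = √(μ/r₂³) = 6.65812×10^-5 rad/s.
Angle swept by the target during transfer: ω₂·t = 1.41066 rad = 80.82°.
The satellite traverses 180° on the transfer ellipse, so the target must lead by 180° − 80.82° = 99.2°.

φ = 99.2°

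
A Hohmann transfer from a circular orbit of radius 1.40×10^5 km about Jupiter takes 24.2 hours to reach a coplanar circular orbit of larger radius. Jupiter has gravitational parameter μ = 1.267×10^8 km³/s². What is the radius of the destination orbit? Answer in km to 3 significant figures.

r₂ = 7.80×10^5 km

Transfer time t = 24.2 hours = 87120 s, and t = π√(a_t³/μ).
So a_t = (μ t²/π²)^(1/3) = (1.267×10^8 × (87120)² / π²)^(1/3) = 4.6016×10^5 km.
Since a_t = (r₁ + r₂)/2, r₂ = 2a_t − r₁ = 2×4.6016×10^5 − 1.400×10^5 = 7.8032×10^5 km.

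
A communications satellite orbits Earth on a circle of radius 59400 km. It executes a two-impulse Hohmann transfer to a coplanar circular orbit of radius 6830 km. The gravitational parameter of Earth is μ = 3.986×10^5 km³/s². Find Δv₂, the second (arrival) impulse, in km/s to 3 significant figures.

Δv₂ = 2.59 km/s

The Hohmann ellipse has a_t = (r₁ + r₂)/2 = 33115 km.
On the circular orbit at r = 6830 km, v_c = √(μ/r) = 7.6394 km/s.
Vis-viva on the transfer ellipse at r = 6830 km gives v_t = √[μ(2/r − 1/a_t)] = 10.231 km/s.
Δv₂ = |v_t − v_c| = |10.231 − 7.6394| = 2.592 km/s.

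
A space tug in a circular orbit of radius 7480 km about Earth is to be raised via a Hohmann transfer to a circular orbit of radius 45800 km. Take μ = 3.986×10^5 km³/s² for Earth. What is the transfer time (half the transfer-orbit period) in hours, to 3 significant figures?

Semi-major axis of the transfer orbit: a_t = (7480 + 45800)/2 = 26640 km.
Half the transfer-orbit period gives t = π√(a_t³/μ) = 21640 s.
Converting: 21640 s ÷ 3600 s/hour = 6.01 hours.

t = 6.01 hours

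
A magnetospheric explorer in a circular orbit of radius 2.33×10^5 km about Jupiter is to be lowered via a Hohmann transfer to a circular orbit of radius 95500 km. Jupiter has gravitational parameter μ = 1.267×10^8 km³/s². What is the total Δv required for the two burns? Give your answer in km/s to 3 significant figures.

Δv = 12.5 km/s

The Hohmann ellipse has a_t = (r₁ + r₂)/2 = 1.6425×10^5 km.
At r₁ the circular-orbit speed is v₁ = √(μ/r₁) = 23.319 km/s.
On the transfer ellipse at r₁, vis-viva equation gives v_a = √[μ(2/r₁ − 1/a_t)] = 17.781 km/s.
First burn Δv₁ = |v_a − v₁| = 5.538 km/s.
Circular speed at r₂: v₂ = √(μ/r₂) = 36.424 km/s.
Transfer-orbit speed at r₂: v_p = √[μ(2/r₂ − 1/a_t)] = 43.382 km/s.
Second burn Δv₂ = |v₂ − v_p| = 6.958 km/s.
Δv = Δv₁ + Δv₂ = 5.538 + 6.958 = 12.50 km/s.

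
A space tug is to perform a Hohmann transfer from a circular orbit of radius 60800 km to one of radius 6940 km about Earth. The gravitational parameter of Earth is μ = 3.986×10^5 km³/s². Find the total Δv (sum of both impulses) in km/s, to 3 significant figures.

Δv = 3.98 km/s

The Hohmann ellipse has a_t = (r₁ + r₂)/2 = 33870 km.
Circular speed at r₁: v₁ = √(μ/r₁) = √(3.986×10^5/60800) = 2.56045 km/s.
Transfer-orbit speed at r₁ (vis-viva): v_a = √[μ(2/r₁ − 1/a_t)] = 1.15901 km/s.
First burn Δv₁ = |v_a − v₁| = 1.4014 km/s.
Circular speed at r₂: v₂ = √(μ/r₂) = 7.57860 km/s.
Transfer-orbit speed at r₂: v_p = √[μ(2/r₂ − 1/a_t)] = 10.1539 km/s.
Second burn Δv₂ = |v₂ − v_p| = 2.5753 km/s.
Δv = Δv₁ + Δv₂ = 1.4014 + 2.5753 = 3.977 km/s.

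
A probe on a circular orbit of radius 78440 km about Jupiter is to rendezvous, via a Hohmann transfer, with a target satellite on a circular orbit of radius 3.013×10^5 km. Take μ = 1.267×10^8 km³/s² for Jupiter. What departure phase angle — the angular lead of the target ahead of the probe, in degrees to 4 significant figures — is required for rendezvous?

The Hohmann ellipse has a_t = (r₁ + r₂)/2 = 1.8987×10^5 km.
The half-period of the transfer ellipse is t = π√(a_t³/μ) = 23091.2 s.
Target angular speed ω₂ = √(μ/r₂³) = 6.80596×10^-5 rad/s.
Angle swept by the target during transfer: ω₂·t = 1.57158 rad = 90.04°.
The probe traverses 180° on the transfer ellipse, so the target must lead by 180° − 90.04° = 89.96°.

φ = 89.96°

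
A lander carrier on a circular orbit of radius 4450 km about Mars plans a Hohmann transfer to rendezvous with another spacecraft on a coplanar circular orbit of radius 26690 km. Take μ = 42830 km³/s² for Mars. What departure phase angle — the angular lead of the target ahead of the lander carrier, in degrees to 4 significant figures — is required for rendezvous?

The Hohmann ellipse has a_t = (r₁ + r₂)/2 = 15570 km.
Transfer time t = π√(a_t³/μ) = 29492 s.
Target angular speed ω₂ = √(μ/r₂³) = 4.7463×10^-5 rad/s.
Angle swept by the target during transfer: ω₂·t = 1.3998 rad = 80.20°.
The lander carrier traverses 180° on the transfer ellipse, so the target must lead by 180° − 80.20° = 99.80°.

φ = 99.80°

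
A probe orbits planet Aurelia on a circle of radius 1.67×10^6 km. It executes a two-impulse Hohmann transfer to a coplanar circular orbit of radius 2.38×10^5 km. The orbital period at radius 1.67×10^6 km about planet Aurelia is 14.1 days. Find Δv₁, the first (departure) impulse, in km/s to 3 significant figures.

From Kepler's third law T² = 4π²r³/μ at r = 1.67×10^6 km, T = 14.1 days = 14.1 × 86400 s = 1.21824×10^6 s: μ = 4π²r³/T² = 1.23892×10^8 km³/s².
The Hohmann ellipse has a_t = (r₁ + r₂)/2 = 9.540×10^5 km.
Circular speed at r = 1.670×10^6 km: v_c = √(μ/r) = 8.613 km/s.
Transfer-orbit speed at the same r (vis-viva, a = a_t): v_t = √[μ(2/r − 1/a_t)] = 4.302 km/s.
Δv₁ = |v_t − v_c| = |4.302 − 8.613| = 4.311 km/s.

Δv₁ = 4.31 km/s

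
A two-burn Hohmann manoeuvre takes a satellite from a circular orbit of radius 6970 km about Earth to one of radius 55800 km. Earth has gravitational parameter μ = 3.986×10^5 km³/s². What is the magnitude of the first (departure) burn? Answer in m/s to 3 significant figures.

Δv₁ = 2520 m/s

The Hohmann ellipse has a_t = (r₁ + r₂)/2 = 31385 km.
On the circular orbit at r = 6970 km, v_c = √(μ/r) = 7.5623 km/s.
Transfer-orbit speed at the same r (vis-viva, a = a_t): v_t = √[μ(2/r − 1/a_t)] = 10.083 km/s.
Δv₁ = |v_t − v_c| = |10.083 − 7.5623| = 2.521 km/s.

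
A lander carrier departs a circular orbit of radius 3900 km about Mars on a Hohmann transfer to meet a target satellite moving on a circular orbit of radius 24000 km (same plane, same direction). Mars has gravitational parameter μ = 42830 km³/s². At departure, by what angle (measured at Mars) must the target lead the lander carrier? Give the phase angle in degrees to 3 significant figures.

Semi-major axis of the transfer orbit: a_t = (3900 + 24000)/2 = 13950 km.
Transfer time t = π√(a_t³/μ) = 25011 s.
The target's mean motion on its circular orbit is ω₂ = √(μ/r₂³) = 5.5662×10^-5 rad/s.
Angle swept by the target during transfer: ω₂·t = 1.3922 rad = 79.77°.
The lander carrier traverses 180° on the transfer ellipse, so the target must lead by 180° − 79.77° = 100°.

φ = 100°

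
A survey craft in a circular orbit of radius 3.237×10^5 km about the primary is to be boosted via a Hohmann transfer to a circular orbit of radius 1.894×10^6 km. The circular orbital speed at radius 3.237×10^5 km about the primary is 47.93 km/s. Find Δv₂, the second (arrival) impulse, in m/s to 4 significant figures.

Δv₂ = 9109 m/s

From the circular-orbit relation v² = μ/r at r = 3.237×10^5 km: μ = v²r = (47.93)² × 3.237×10^5 = 7.43631×10^8 km³/s².
The Hohmann ellipse has a_t = (r₁ + r₂)/2 = 1.10885×10^6 km.
On the circular orbit at r = 1.894×10^6 km, v_c = √(μ/r) = 19.815 km/s.
Transfer-orbit speed at the same r (vis-viva, a = a_t): v_t = √[μ(2/r − 1/a_t)] = 10.706 km/s.
Δv₂ = |v_t − v_c| = |10.706 − 19.815| = 9.109 km/s.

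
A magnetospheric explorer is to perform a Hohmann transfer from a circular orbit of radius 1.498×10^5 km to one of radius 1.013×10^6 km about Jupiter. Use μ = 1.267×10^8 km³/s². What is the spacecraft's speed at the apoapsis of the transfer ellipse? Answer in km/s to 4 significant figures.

v = 5.677 km/s

Semi-major axis of the transfer orbit: a_t = (1.498×10^5 + 1.013×10^6)/2 = 5.814×10^5 km.
The apoapsis of the transfer ellipse is at r = 1.013×10^6 km.
From the vis-viva equation, v = √[μ(2/r − 1/a_t)] = 5.677 km/s.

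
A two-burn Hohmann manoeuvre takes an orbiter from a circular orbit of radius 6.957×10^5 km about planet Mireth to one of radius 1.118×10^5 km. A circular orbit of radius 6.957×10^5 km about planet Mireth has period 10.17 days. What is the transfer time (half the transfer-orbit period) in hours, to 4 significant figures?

t = 53.96 hours

From Kepler's third law T² = 4π²r³/μ at r = 6.957×10^5 km, T = 10.17 days = 10.17 × 86400 s = 8.78688×10^5 s: μ = 4π²r³/T² = 1.72170×10^7 km³/s².
The Hohmann ellipse has a_t = (r₁ + r₂)/2 = 4.0375×10^5 km.
By Kepler's third law the transfer-orbit period is T = 2π√(a_t³/μ), so t = T/2 = 1.9424×10^5 s.
Converting: 1.9424×10^5 s ÷ 3600 s/hour = 53.96 hours.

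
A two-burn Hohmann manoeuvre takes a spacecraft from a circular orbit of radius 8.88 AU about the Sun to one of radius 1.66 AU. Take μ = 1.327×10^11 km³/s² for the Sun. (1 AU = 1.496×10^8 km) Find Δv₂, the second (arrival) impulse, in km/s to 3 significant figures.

Δv₂ = 6.89 km/s

In km: r₁ = 8.88 × 1.496×10^8 = 1.328448×10^9 km; r₂ = 1.66 × 1.496×10^8 = 2.48336×10^8 km.
Transfer-ellipse semi-major axis a_t = (r₁ + r₂)/2 = (1.328448×10^9 + 2.48336×10^8)/2 = 7.88392×10^8 km.
On the circular orbit at r = 2.48336×10^8 km, v_c = √(μ/r) = 23.12 km/s.
Vis-viva on the transfer ellipse at r = 2.48336×10^8 km gives v_t = √[μ(2/r − 1/a_t)] = 30.01 km/s.
Δv₂ = |v_t − v_c| = |30.01 − 23.12| = 6.890 km/s.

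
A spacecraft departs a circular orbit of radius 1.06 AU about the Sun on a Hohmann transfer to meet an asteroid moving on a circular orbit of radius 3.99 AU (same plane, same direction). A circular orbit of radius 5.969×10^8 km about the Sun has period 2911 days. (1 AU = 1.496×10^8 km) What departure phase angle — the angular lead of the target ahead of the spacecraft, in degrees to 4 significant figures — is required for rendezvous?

φ = 89.38°

From Kepler's third law T² = 4π²r³/μ at r = 5.969×10^8 km, T = 2911 days = 2911 × 86400 s = 2.515104×10^8 s: μ = 4π²r³/T² = 1.32725×10^11 km³/s².
In km: r₁ = 1.06 × 1.496×10^8 = 1.58576×10^8 km; r₂ = 3.99 × 1.496×10^8 = 5.96904×10^8 km.
Semi-major axis of the transfer orbit: a_t = (1.58576×10^8 + 5.96904×10^8)/2 = 3.7774×10^8 km.
The half-period of the transfer ellipse is t = π√(a_t³/μ) = 6.33086×10^7 s.
Target angular speed ω₂ = √(μ/r₂³) = 2.49816×10^-8 rad/s.
Angle swept by the target during transfer: ω₂·t = 1.58155 rad = 90.62°.
Arrival is 180° from departure on the ellipse, so φ = 180° − 90.62° = 89.38°.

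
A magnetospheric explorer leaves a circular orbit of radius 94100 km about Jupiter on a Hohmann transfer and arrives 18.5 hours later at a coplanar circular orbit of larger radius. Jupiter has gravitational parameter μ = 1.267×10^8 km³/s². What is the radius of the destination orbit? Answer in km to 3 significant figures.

r₂ = 6.75×10^5 km

Transfer time t = 18.5 hours = 66600 s, and t = π√(a_t³/μ).
So a_t = (μ t²/π²)^(1/3) = (1.267×10^8 × (66600)² / π²)^(1/3) = 3.8472×10^5 km.
Since a_t = (r₁ + r₂)/2, r₂ = 2a_t − r₁ = 2×3.8472×10^5 − 94100 = 6.7534×10^5 km.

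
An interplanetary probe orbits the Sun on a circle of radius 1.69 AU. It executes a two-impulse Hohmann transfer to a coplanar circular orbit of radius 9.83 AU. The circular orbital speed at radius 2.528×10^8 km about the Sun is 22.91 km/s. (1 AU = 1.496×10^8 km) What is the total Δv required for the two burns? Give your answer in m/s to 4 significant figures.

Δv = 11370 m/s

From the circular-orbit relation v² = μ/r at r = 2.528×10^8 km: μ = v²r = (22.91)² × 2.528×10^8 = 1.32687×10^11 km³/s².
In km: r₁ = 1.69 × 1.496×10^8 = 2.52824×10^8 km; r₂ = 9.83 × 1.496×10^8 = 1.470568×10^9 km.
Semi-major axis of the transfer orbit: a_t = (2.52824×10^8 + 1.470568×10^9)/2 = 8.61696×10^8 km.
At r₁ the circular-orbit speed is v₁ = √(μ/r₁) = 22.9089 km/s.
Transfer-orbit speed at r₁ (vis-viva equation): v_p = √[μ(2/r₁ − 1/a_t)] = 29.9275 km/s.
First burn Δv₁ = |v_p − v₁| = 7.019 km/s.
At r₂, v₂ = √(μ/r₂) = 9.499 km/s.
Transfer-orbit speed at r₂: v_a = √[μ(2/r₂ − 1/a_t)] = 5.145 km/s.
Second burn Δv₂ = |v₂ − v_a| = 4.354 km/s.
Total Δv = Δv₁ + Δv₂ = 11.37 km/s.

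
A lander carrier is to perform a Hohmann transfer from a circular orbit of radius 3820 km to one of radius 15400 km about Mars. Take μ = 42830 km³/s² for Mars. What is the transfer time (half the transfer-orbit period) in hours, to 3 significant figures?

t = 3.97 hours

Transfer-ellipse semi-major axis a_t = (r₁ + r₂)/2 = (3820 + 15400)/2 = 9610 km.
Transfer time t = π√(a_t³/μ) = π√((9610)³ / 42830) = 14300 s.
Converting: 14300 s ÷ 3600 s/hour = 3.97 hours.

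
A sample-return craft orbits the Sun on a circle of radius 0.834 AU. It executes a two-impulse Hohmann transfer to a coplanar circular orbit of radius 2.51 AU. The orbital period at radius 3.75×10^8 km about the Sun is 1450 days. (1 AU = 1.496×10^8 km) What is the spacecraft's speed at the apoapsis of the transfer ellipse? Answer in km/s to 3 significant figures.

From Kepler's third law T² = 4π²r³/μ at r = 3.75×10^8 km, T = 1450 days = 1450 × 86400 s = 1.2528×10^8 s: μ = 4π²r³/T² = 1.32645×10^11 km³/s².
In km: r₁ = 0.834 × 1.496×10^8 = 1.247664×10^8 km; r₂ = 2.51 × 1.496×10^8 = 3.75496×10^8 km.
The Hohmann ellipse has a_t = (r₁ + r₂)/2 = 2.501312×10^8 km.
The apoapsis of the transfer ellipse is at r = 3.75496×10^8 km.
From the vis-viva equation, v = √[μ(2/r − 1/a_t)] = 13.27 km/s.

v = 13.3 km/s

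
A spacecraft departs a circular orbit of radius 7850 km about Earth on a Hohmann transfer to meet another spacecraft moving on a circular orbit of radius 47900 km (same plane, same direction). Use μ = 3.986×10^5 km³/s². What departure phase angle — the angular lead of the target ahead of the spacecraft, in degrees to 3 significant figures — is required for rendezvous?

φ = 100°

The Hohmann ellipse has a_t = (r₁ + r₂)/2 = 27875 km.
The half-period of the transfer ellipse is t = π√(a_t³/μ) = 23160 s.
Target angular speed ω₂ = √(μ/r₂³) = 6.022×10^-5 rad/s.
Angle swept by the target during transfer: ω₂·t = 1.3947 rad = 79.91°.
Arrival is 180° from departure on the ellipse, so φ = 180° − 79.91° = 100°.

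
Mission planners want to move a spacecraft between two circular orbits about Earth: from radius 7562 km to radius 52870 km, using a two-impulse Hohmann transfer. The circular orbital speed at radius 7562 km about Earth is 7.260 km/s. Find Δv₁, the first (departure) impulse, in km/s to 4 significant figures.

From the circular-orbit relation v² = μ/r at r = 7562 km: μ = v²r = (7.260)² × 7562 = 3.98575×10^5 km³/s².
Semi-major axis of the transfer orbit: a_t = (7562 + 52870)/2 = 30216 km.
On the circular orbit at r = 7562 km, v_c = √(μ/r) = 7.260 km/s.
Vis-viva on the transfer ellipse at r = 7562 km gives v_t = √[μ(2/r − 1/a_t)] = 9.603 km/s.
Δv₁ = |v_t − v_c| = |9.603 − 7.260| = 2.343 km/s.

Δv₁ = 2.343 km/s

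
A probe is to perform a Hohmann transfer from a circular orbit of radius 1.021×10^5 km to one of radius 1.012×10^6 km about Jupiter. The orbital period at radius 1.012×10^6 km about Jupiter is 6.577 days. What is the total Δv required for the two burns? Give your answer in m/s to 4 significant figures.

Δv = 18650 m/s

From Kepler's third law T² = 4π²r³/μ at r = 1.012×10^6 km, T = 6.577 days = 6.577 × 86400 s = 5.682528×10^5 s: μ = 4π²r³/T² = 1.26712×10^8 km³/s².
Transfer-ellipse semi-major axis a_t = (r₁ + r₂)/2 = (1.021×10^5 + 1.012×10^6)/2 = 5.5705×10^5 km.
At r₁ the circular-orbit speed is v₁ = √(μ/r₁) = 35.23 km/s.
On the transfer ellipse at r₁, vis-viva gives v_p = √[μ(2/r₁ − 1/a_t)] = 47.48 km/s.
First burn Δv₁ = |v_p − v₁| = 12.25 km/s.
Circular speed at r₂: v₂ = √(μ/r₂) = 11.19 km/s.
Transfer-orbit speed at r₂: v_a = √[μ(2/r₂ − 1/a_t)] = 4.791 km/s.
Second burn Δv₂ = |v₂ − v_a| = 6.399 km/s.
Δv = Δv₁ + Δv₂ = 12.25 + 6.399 = 18.65 km/s.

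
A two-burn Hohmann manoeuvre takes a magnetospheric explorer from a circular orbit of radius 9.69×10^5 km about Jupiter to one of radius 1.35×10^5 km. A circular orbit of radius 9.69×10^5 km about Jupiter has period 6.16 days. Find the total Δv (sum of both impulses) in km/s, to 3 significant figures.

From Kepler's third law T² = 4π²r³/μ at r = 9.69×10^5 km, T = 6.16 days = 6.16 × 86400 s = 5.32224×10^5 s: μ = 4π²r³/T² = 1.26807×10^8 km³/s².
Transfer-ellipse semi-major axis a_t = (r₁ + r₂)/2 = (9.690×10^5 + 1.350×10^5)/2 = 5.520×10^5 km.
Circular speed at r₁: v₁ = √(μ/r₁) = √(1.26807×10^8/9.690×10^5) = 11.4396 km/s.
Transfer-orbit speed at r₁ (vis-viva equation): v_a = √[μ(2/r₁ − 1/a_t)] = 5.65727 km/s.
First burn Δv₁ = |v_a − v₁| = 5.782 km/s.
Circular speed at r₂: v₂ = √(μ/r₂) = 30.64815 km/s.
Transfer-orbit speed at r₂: v_p = √[μ(2/r₂ − 1/a_t)] = 40.60659 km/s.
Second burn Δv₂ = |v₂ − v_p| = 9.958 km/s.
Total Δv = Δv₁ + Δv₂ = 15.74 km/s.

Δv = 15.7 km/s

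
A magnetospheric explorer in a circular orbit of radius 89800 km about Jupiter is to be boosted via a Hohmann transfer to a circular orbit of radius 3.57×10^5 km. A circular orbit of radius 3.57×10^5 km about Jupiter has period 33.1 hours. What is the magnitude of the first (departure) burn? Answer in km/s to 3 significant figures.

From Kepler's third law T² = 4π²r³/μ at r = 3.57×10^5 km, T = 33.1 hours = 33.1 × 3600 s = 1.1916×10^5 s: μ = 4π²r³/T² = 1.26504×10^8 km³/s².
The Hohmann ellipse has a_t = (r₁ + r₂)/2 = 2.234×10^5 km.
Circular speed at r = 89800 km: v_c = √(μ/r) = 37.533 km/s.
Transfer-orbit speed at the same r (vis-viva, a = a_t): v_t = √[μ(2/r − 1/a_t)] = 47.447 km/s.
Δv₁ = |v_t − v_c| = |47.447 − 37.533| = 9.914 km/s.

Δv₁ = 9.91 km/s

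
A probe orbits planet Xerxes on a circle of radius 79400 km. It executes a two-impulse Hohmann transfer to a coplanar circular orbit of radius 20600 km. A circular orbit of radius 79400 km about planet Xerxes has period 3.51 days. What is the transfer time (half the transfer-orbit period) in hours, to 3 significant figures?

From Kepler's third law T² = 4π²r³/μ at r = 79400 km, T = 3.51 days = 3.51 × 86400 s = 3.03264×10^5 s: μ = 4π²r³/T² = 2.14872×10^5 km³/s².
Semi-major axis of the transfer orbit: a_t = (79400 + 20600)/2 = 50000 km.
By Kepler's third law the transfer-orbit period is T = 2π√(a_t³/μ), so t = T/2 = 75770 s.
Converting: 75770 s ÷ 3600 s/hour = 21.0 hours.

t = 21.0 hours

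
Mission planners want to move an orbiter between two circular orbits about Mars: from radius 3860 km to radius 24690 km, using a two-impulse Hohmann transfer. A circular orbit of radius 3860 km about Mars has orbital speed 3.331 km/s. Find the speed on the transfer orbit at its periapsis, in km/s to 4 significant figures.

v = 4.381 km/s

From the circular-orbit relation v² = μ/r at r = 3860 km: μ = v²r = (3.331)² × 3860 = 42828.9 km³/s².
Semi-major axis of the transfer orbit: a_t = (3860 + 24690)/2 = 14275 km.
The periapsis of the transfer ellipse is at r = 3860 km.
Vis-viva: v = √[μ(2/r − 1/a_t)] = √[42828.9 × (2/3860 − 1/14275)] = 4.381 km/s.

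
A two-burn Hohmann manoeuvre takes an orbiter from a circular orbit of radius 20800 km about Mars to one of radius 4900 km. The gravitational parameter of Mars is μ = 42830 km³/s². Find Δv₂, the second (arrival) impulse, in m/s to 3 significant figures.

Δv₂ = 805 m/s

Semi-major axis of the transfer orbit: a_t = (20800 + 4900)/2 = 12850 km.
On the circular orbit at r = 4900 km, v_c = √(μ/r) = 2.956 km/s.
Transfer-orbit speed at the same r (vis-viva, a = a_t): v_t = √[μ(2/r − 1/a_t)] = 3.761 km/s.
Δv₂ = |v_t − v_c| = |3.761 − 2.956| = 0.8050 km/s.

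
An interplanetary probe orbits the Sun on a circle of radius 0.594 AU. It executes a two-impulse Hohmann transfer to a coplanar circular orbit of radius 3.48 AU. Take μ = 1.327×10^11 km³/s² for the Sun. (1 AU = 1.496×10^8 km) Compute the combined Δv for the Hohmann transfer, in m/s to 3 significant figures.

In km: r₁ = 0.594 × 1.496×10^8 = 8.88624×10^7 km; r₂ = 3.48 × 1.496×10^8 = 5.20608×10^8 km.
The Hohmann ellipse has a_t = (r₁ + r₂)/2 = 3.047352×10^8 km.
Circular speed at r₁: v₁ = √(μ/r₁) = √(1.327×10^11/8.88624×10^7) = 38.64 km/s.
On the transfer ellipse at r₁, vis-viva equation gives v_p = √[μ(2/r₁ − 1/a_t)] = 50.51 km/s.
First burn Δv₁ = |v_p − v₁| = 11.87 km/s.
At r₂, v₂ = √(μ/r₂) = 15.965 km/s.
Transfer-orbit speed at r₂: v_a = √[μ(2/r₂ − 1/a_t)] = 8.6214 km/s.
Second burn Δv₂ = |v₂ − v_a| = 7.344 km/s.
Δv = Δv₁ + Δv₂ = 11.87 + 7.344 = 19.21 km/s.

Δv = 19200 m/s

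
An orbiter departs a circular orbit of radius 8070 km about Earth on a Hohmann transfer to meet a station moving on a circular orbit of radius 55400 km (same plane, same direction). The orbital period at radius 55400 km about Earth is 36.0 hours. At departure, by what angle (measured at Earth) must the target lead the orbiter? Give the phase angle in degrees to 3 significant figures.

φ = 102°

From Kepler's third law T² = 4π²r³/μ at r = 55400 km, T = 36.0 hours = 36.0 × 3600 s = 1.296×10^5 s: μ = 4π²r³/T² = 3.99649×10^5 km³/s².
Transfer-ellipse semi-major axis a_t = (r₁ + r₂)/2 = (8070 + 55400)/2 = 31735 km.
The half-period of the transfer ellipse is t = π√(a_t³/μ) = 28090 s.
The target's mean motion on its circular orbit is ω₂ = √(μ/r₂³) = 4.848×10^-5 rad/s.
Angle swept by the target during transfer: ω₂·t = 1.362 rad = 78.04°.
The orbiter traverses 180° on the transfer ellipse, so the target must lead by 180° − 78.04° = 102°.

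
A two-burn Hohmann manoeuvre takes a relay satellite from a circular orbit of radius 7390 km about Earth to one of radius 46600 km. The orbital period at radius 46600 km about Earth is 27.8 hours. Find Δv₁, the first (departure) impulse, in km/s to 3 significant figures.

From Kepler's third law T² = 4π²r³/μ at r = 46600 km, T = 27.8 hours = 27.8 × 3600 s = 1.0008×10^5 s: μ = 4π²r³/T² = 3.98862×10^5 km³/s².
Semi-major axis of the transfer orbit: a_t = (7390 + 46600)/2 = 26995 km.
On the circular orbit at r = 7390 km, v_c = √(μ/r) = 7.347 km/s.
Vis-viva on the transfer ellipse at r = 7390 km gives v_t = √[μ(2/r − 1/a_t)] = 9.653 km/s.
Δv₁ = |v_t − v_c| = |9.653 − 7.347| = 2.306 km/s.

Δv₁ = 2.31 km/s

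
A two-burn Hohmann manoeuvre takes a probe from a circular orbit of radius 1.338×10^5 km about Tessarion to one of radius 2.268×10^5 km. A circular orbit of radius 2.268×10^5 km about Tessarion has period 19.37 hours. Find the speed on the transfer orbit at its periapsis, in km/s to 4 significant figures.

v = 29.84 km/s

From Kepler's third law T² = 4π²r³/μ at r = 2.268×10^5 km, T = 19.37 hours = 19.37 × 3600 s = 69732 s: μ = 4π²r³/T² = 9.47163×10^7 km³/s².
The Hohmann ellipse has a_t = (r₁ + r₂)/2 = 1.803×10^5 km.
The periapsis of the transfer ellipse is at r = 1.338×10^5 km.
Applying v² = μ(2/r − 1/a_t): v = 29.84 km/s.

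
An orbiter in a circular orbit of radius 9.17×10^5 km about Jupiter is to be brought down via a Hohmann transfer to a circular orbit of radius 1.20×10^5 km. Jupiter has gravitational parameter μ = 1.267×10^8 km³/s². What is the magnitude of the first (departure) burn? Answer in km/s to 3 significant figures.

Δv₁ = 6.10 km/s

Semi-major axis of the transfer orbit: a_t = (9.170×10^5 + 1.200×10^5)/2 = 5.185×10^5 km.
Circular speed at r = 9.170×10^5 km: v_c = √(μ/r) = 11.7545 km/s.
Transfer-orbit speed at the same r (vis-viva, a = a_t): v_t = √[μ(2/r − 1/a_t)] = 5.65483 km/s.
Δv₁ = |v_t − v_c| = |5.65483 − 11.7545| = 6.100 km/s.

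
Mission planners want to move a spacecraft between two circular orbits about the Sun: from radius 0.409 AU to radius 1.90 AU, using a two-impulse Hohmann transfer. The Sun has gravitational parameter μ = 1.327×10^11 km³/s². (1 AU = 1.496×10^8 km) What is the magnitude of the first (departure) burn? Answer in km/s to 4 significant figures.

Δv₁ = 13.17 km/s

In km: r₁ = 0.409 × 1.496×10^8 = 6.11864×10^7 km; r₂ = 1.90 × 1.496×10^8 = 2.8424×10^8 km.
Semi-major axis of the transfer orbit: a_t = (6.11864×10^7 + 2.8424×10^8)/2 = 1.727132×10^8 km.
On the circular orbit at r = 6.11864×10^7 km, v_c = √(μ/r) = 46.57 km/s.
Transfer-orbit speed at the same r (vis-viva, a = a_t): v_t = √[μ(2/r − 1/a_t)] = 59.74 km/s.
Δv₁ = |v_t − v_c| = |59.74 − 46.57| = 13.17 km/s.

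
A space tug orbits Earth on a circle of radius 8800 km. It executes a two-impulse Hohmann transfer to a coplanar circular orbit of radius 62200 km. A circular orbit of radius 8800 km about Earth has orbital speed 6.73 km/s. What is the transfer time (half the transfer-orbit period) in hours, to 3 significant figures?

t = 9.25 hours

From the circular-orbit relation v² = μ/r at r = 8800 km: μ = v²r = (6.73)² × 8800 = 3.98578×10^5 km³/s².
The Hohmann ellipse has a_t = (r₁ + r₂)/2 = 35500 km.
Half the transfer-orbit period gives t = π√(a_t³/μ) = 33284 s.
Converting: 33284 s ÷ 3600 s/hour = 9.25 hours.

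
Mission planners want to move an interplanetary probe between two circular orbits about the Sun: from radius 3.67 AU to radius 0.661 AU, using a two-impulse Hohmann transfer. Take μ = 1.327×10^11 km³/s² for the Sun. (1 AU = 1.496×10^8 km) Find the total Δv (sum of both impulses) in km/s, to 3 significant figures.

Δv = 18.0 km/s

In km: r₁ = 3.67 × 1.496×10^8 = 5.49032×10^8 km; r₂ = 0.661 × 1.496×10^8 = 9.88856×10^7 km.
Semi-major axis of the transfer orbit: a_t = (5.49032×10^8 + 9.88856×10^7)/2 = 3.239588×10^8 km.
Circular speed at r₁: v₁ = √(μ/r₁) = √(1.327×10^11/5.49032×10^8) = 15.5466 km/s.
Transfer-orbit speed at r₁ (vis-viva): v_a = √[μ(2/r₁ − 1/a_t)] = 8.58931 km/s.
First burn Δv₁ = |v_a − v₁| = 6.9573 km/s.
At r₂, v₂ = √(μ/r₂) = 36.633 km/s.
Transfer-orbit speed at r₂: v_p = √[μ(2/r₂ − 1/a_t)] = 47.690 km/s.
Second burn Δv₂ = |v₂ − v_p| = 11.057 km/s.
Total Δv = Δv₁ + Δv₂ = 18.01 km/s.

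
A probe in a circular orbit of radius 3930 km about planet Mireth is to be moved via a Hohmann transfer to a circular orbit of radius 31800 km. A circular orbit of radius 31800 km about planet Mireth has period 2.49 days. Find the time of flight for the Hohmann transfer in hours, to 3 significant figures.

From Kepler's third law T² = 4π²r³/μ at r = 31800 km, T = 2.49 days = 2.49 × 86400 s = 2.15136×10^5 s: μ = 4π²r³/T² = 27429.3 km³/s².
Transfer-ellipse semi-major axis a_t = (r₁ + r₂)/2 = (3930 + 31800)/2 = 17865 km.
Transfer time t = π√(a_t³/μ) = π√((17865)³ / 27429.3) = 45290 s.
Converting: 45290 s ÷ 3600 s/hour = 12.6 hours.

t = 12.6 hours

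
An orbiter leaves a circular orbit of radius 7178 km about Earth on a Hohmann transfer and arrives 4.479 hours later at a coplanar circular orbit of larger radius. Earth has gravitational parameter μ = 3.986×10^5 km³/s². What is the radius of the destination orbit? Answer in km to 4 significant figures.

Transfer time t = 4.479 hours = 16124.4 s, and t = π√(a_t³/μ).
So a_t = (μ t²/π²)^(1/3) = (3.986×10^5 × (16124.4)² / π²)^(1/3) = 21898 km.
Since a_t = (r₁ + r₂)/2, r₂ = 2a_t − r₁ = 2×21898 − 7178 = 36618 km.

r₂ = 36620 km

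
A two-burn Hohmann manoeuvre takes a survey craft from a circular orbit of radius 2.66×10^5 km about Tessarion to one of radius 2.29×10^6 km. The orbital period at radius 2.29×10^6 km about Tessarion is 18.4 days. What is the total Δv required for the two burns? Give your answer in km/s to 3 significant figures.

From Kepler's third law T² = 4π²r³/μ at r = 2.29×10^6 km, T = 18.4 days = 18.4 × 86400 s = 1.58976×10^6 s: μ = 4π²r³/T² = 1.87587×10^8 km³/s².
Semi-major axis of the transfer orbit: a_t = (2.660×10^5 + 2.290×10^6)/2 = 1.278×10^6 km.
At r₁ the circular-orbit speed is v₁ = √(μ/r₁) = 26.556 km/s.
Transfer-orbit speed at r₁ (vis-viva equation): v_p = √[μ(2/r₁ − 1/a_t)] = 35.548 km/s.
First burn Δv₁ = |v_p − v₁| = 8.992 km/s.
Circular speed at r₂: v₂ = √(μ/r₂) = 9.051 km/s.
Transfer-orbit speed at r₂: v_a = √[μ(2/r₂ − 1/a_t)] = 4.129 km/s.
Second burn Δv₂ = |v₂ − v_a| = 4.922 km/s.
Total Δv = Δv₁ + Δv₂ = 13.91 km/s.

Δv = 13.9 km/s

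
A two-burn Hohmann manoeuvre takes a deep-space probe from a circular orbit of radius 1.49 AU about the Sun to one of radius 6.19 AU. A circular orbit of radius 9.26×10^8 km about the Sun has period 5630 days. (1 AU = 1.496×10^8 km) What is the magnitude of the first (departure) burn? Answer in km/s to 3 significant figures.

From Kepler's third law T² = 4π²r³/μ at r = 9.26×10^8 km, T = 5630 days = 5630 × 86400 s = 4.86432×10^8 s: μ = 4π²r³/T² = 1.32479×10^11 km³/s².
In km: r₁ = 1.49 × 1.496×10^8 = 2.22904×10^8 km; r₂ = 6.19 × 1.496×10^8 = 9.26024×10^8 km.
Semi-major axis of the transfer orbit: a_t = (2.22904×10^8 + 9.26024×10^8)/2 = 5.74464×10^8 km.
Circular speed at r = 2.22904×10^8 km: v_c = √(μ/r) = 24.379 km/s.
Transfer-orbit speed at the same r (vis-viva, a = a_t): v_t = √[μ(2/r − 1/a_t)] = 30.952 km/s.
Δv₁ = |v_t − v_c| = |30.952 − 24.379| = 6.573 km/s.

Δv₁ = 6.57 km/s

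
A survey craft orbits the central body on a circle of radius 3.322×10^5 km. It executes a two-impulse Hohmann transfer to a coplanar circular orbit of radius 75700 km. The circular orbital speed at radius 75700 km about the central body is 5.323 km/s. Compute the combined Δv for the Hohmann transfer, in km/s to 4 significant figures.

Δv = 2.463 km/s

From the circular-orbit relation v² = μ/r at r = 75700 km: μ = v²r = (5.323)² × 75700 = 2.14491×10^6 km³/s².
The Hohmann ellipse has a_t = (r₁ + r₂)/2 = 2.0395×10^5 km.
Circular speed at r₁: v₁ = √(μ/r₁) = √(2.14491×10^6/3.322×10^5) = 2.54100 km/s.
Transfer-orbit speed at r₁ (vis-viva): v_a = √[μ(2/r₁ − 1/a_t)] = 1.54807 km/s.
First burn Δv₁ = |v_a − v₁| = 0.99293 km/s.
At r₂, v₂ = √(μ/r₂) = 5.3230 km/s.
Transfer-orbit speed at r₂: v_p = √[μ(2/r₂ − 1/a_t)] = 6.7935 km/s.
Second burn Δv₂ = |v₂ − v_p| = 1.4705 km/s.
Δv = Δv₁ + Δv₂ = 0.99293 + 1.4705 = 2.463 km/s.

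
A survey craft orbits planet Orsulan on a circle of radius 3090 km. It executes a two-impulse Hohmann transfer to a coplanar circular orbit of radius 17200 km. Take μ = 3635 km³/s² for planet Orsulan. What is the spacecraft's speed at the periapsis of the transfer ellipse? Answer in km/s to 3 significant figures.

v = 1.41 km/s

The Hohmann ellipse has a_t = (r₁ + r₂)/2 = 10145 km.
The periapsis of the transfer ellipse is at r = 3090 km.
Applying v² = μ(2/r − 1/a_t): v = 1.412 km/s.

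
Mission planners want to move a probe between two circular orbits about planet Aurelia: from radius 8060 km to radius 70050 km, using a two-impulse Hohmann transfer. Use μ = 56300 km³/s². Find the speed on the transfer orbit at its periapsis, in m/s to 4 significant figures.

v = 3540 m/s

Transfer-ellipse semi-major axis a_t = (r₁ + r₂)/2 = (8060 + 70050)/2 = 39055 km.
At periapsis, r = 8060 km.
Applying v² = μ(2/r − 1/a_t): v = 3.540 km/s.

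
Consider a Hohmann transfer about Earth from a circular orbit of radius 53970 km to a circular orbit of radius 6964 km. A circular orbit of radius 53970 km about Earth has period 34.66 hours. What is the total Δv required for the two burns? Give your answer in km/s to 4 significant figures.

Δv = 3.922 km/s

From Kepler's third law T² = 4π²r³/μ at r = 53970 km, T = 34.66 hours = 34.66 × 3600 s = 1.24776×10^5 s: μ = 4π²r³/T² = 3.98616×10^5 km³/s².
The Hohmann ellipse has a_t = (r₁ + r₂)/2 = 30467 km.
Circular speed at r₁: v₁ = √(μ/r₁) = √(3.98616×10^5/53970) = 2.7177 km/s.
On the transfer ellipse at r₁, v² = μ(2/r − 1/a) gives v_a = √[μ(2/r₁ − 1/a_t)] = 1.2993 km/s.
First burn Δv₁ = |v_a − v₁| = 1.418 km/s.
Circular speed at r₂: v₂ = √(μ/r₂) = 7.566 km/s.
Transfer-orbit speed at r₂: v_p = √[μ(2/r₂ − 1/a_t)] = 10.07 km/s.
Second burn Δv₂ = |v₂ − v_p| = 2.504 km/s.
Total Δv = Δv₁ + Δv₂ = 3.922 km/s.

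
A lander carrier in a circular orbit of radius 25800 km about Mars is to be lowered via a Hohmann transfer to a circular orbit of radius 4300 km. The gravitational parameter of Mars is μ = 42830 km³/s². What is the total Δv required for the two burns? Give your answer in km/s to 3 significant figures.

Semi-major axis of the transfer orbit: a_t = (25800 + 4300)/2 = 15050 km.
Circular speed at r₁: v₁ = √(μ/r₁) = √(42830/25800) = 1.2884 km/s.
Transfer-orbit speed at r₁ (v² = μ(2/r − 1/a)): v_a = √[μ(2/r₁ − 1/a_t)] = 0.68870 km/s.
First burn Δv₁ = |v_a − v₁| = 0.5997 km/s.
Circular speed at r₂: v₂ = √(μ/r₂) = 3.1560 km/s.
Transfer-orbit speed at r₂: v_p = √[μ(2/r₂ − 1/a_t)] = 4.1322 km/s.
Second burn Δv₂ = |v₂ − v_p| = 0.9762 km/s.
Total Δv = Δv₁ + Δv₂ = 1.576 km/s.

Δv = 1.58 km/s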